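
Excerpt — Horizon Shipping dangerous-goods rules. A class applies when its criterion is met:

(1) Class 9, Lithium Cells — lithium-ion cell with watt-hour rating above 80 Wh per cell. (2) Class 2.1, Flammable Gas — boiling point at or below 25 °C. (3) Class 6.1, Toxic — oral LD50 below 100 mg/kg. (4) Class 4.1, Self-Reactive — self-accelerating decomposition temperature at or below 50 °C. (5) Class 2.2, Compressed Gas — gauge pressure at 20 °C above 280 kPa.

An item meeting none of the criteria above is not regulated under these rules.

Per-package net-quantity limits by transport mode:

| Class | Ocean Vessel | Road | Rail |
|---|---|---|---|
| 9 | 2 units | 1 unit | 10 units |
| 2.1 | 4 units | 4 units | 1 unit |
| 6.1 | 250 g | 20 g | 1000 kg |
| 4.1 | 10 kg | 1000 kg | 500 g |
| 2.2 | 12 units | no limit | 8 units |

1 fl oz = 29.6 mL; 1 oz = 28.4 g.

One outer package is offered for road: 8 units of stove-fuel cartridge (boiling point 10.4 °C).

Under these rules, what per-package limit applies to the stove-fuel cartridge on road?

4 units

The stove-fuel cartridge has boiling point 10.4 °C, which is ≤ 25 °C, so it is Class 2.1 (Flammable Gas).
The road limit for Class 2.1 is 4 units.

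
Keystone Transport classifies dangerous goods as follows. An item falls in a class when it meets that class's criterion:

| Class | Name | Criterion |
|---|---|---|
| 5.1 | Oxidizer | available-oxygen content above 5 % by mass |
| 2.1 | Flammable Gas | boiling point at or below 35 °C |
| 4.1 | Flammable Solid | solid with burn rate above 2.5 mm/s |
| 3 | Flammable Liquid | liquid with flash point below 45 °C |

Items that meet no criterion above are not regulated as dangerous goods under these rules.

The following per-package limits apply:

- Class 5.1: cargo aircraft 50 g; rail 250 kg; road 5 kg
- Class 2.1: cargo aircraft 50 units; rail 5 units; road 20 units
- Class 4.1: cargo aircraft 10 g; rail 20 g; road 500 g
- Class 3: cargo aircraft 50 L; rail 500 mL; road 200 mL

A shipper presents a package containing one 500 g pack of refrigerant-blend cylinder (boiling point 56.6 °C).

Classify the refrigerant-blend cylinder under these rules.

boiling point 56.6 °C is not below 35 °C, so Class 2.1 does not apply.
No criterion is met, so the item is not regulated.

Not regulated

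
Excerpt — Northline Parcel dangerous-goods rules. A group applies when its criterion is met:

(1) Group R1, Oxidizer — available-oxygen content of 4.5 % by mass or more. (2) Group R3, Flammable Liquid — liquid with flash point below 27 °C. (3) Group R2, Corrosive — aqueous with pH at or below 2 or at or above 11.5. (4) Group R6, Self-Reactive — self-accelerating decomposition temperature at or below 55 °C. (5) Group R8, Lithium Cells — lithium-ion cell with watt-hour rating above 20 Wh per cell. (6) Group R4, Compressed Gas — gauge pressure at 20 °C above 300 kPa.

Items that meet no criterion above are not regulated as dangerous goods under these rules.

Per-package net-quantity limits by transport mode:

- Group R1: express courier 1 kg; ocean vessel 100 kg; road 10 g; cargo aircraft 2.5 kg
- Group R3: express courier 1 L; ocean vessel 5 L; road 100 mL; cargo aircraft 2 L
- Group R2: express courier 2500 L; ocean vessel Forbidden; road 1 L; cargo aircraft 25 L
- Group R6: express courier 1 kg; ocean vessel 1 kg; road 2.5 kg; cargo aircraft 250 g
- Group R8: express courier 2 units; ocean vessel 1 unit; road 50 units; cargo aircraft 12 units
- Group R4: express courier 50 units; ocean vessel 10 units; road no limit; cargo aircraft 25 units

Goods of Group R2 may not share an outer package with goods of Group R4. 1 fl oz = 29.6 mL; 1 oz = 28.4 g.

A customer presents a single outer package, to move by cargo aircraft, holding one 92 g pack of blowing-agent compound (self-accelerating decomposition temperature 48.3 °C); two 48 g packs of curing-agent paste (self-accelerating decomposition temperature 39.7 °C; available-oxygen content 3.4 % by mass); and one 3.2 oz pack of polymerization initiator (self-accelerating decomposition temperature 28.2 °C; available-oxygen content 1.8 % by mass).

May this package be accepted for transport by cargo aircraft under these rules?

No

With self-accelerating decomposition temperature 48.3 °C (≤ 55 °C), the blowing-agent compound falls in Group R6.
The curing-agent paste has self-accelerating decomposition temperature 39.7 °C, which is ≤ 55 °C, so it is Group R6 (Self-Reactive).
Polymerization initiator: self-accelerating decomposition temperature 28.2 °C ≤ 55 °C → Group R6 (Self-Reactive).
Total Group R6: 92 g + (two 48 g packs = 96 g) + (one 3.2 oz pack = 90.88 g) = 278.88 g.
278.88 g > 250 g (cargo aircraft limit, Group R6) — over the limit.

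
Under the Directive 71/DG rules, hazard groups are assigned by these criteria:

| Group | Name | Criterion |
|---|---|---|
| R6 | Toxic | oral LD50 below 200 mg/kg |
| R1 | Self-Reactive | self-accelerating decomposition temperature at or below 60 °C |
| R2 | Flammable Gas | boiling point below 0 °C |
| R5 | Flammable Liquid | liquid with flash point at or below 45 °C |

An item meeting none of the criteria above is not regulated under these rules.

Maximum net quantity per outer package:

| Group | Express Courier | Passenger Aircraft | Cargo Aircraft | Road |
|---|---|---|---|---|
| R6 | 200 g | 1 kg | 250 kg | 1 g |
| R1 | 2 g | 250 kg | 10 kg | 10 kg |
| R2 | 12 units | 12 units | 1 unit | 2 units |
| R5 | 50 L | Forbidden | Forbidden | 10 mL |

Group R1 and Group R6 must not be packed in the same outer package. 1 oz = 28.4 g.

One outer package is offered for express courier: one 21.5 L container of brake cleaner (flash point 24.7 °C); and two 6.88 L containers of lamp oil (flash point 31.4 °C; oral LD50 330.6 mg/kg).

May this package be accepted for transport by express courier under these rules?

Yes

The brake cleaner has flash point 24.7 °C, which is ≤ 45 °C, so it is Group R5 (Flammable Liquid).
Flash point 31.4 °C meets the Group R5 criterion (Flammable Liquid), so the lamp oil is Group R5.
Group R5 net quantity: 21.5 L + (two 6.88 L containers = 13.76 L) = 35.26 L.
35.26 L is within the express courier limit of 50 L for Group R5.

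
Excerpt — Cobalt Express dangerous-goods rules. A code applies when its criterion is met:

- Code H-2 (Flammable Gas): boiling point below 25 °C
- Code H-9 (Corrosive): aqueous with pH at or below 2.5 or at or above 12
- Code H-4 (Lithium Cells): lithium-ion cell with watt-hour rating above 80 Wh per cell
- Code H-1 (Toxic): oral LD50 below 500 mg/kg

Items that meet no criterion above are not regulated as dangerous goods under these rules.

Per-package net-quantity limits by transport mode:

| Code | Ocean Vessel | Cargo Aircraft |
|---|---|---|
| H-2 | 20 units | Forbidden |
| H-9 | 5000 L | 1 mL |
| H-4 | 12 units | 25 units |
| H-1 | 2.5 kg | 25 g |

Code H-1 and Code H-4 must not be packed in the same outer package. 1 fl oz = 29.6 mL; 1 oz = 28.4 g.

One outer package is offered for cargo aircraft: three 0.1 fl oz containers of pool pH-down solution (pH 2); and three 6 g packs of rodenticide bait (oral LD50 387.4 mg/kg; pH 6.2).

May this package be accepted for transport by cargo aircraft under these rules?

pH 2 meets the Code H-9 criterion (Corrosive), so the pool pH-down solution is Code H-9.
With oral LD50 387.4 mg/kg (< 500 mg/kg), the rodenticide bait falls in Code H-1.
Code H-9 quantity: three 0.1 fl oz containers = 8.88 mL.
8.88 mL > 1 mL (cargo aircraft limit, Code H-9) — over the limit.
Code H-1 quantity: three 6 g packs = 18 g.
18 g ≤ 25 g (cargo aircraft limit, Code H-1) — within limit.
The segregation rule (Code H-1 with Code H-4) does not apply to Code H-9 with Code H-1.

No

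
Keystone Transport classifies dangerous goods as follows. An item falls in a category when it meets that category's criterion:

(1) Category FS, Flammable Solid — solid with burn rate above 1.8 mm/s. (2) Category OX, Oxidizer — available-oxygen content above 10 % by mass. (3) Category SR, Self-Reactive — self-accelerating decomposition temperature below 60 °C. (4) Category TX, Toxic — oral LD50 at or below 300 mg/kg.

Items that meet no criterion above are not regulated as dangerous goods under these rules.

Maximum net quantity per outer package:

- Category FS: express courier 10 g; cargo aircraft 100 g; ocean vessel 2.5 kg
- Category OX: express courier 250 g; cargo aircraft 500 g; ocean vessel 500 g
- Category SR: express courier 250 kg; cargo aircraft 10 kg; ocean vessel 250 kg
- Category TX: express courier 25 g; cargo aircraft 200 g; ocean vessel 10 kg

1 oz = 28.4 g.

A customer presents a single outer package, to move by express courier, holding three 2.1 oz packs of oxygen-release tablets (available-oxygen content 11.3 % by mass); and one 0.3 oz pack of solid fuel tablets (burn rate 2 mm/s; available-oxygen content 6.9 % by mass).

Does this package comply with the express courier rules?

Yes

With available-oxygen content 11.3 % by mass (> 10 % by mass), the oxygen-release tablets fall in Category OX.
Solid fuel tablets: burn rate 2 mm/s > 1.8 mm/s → Category FS (Flammable Solid).
Category OX quantity: three 2.1 oz packs = 178.92 g.
178.92 g is within the express courier limit of 250 g for Category OX.
Category FS quantity: one 0.3 oz pack = 8.52 g.
8.52 g is within the express courier limit of 10 g for Category FS.
Every hazard category is within its express courier limit and no segregation rule is violated.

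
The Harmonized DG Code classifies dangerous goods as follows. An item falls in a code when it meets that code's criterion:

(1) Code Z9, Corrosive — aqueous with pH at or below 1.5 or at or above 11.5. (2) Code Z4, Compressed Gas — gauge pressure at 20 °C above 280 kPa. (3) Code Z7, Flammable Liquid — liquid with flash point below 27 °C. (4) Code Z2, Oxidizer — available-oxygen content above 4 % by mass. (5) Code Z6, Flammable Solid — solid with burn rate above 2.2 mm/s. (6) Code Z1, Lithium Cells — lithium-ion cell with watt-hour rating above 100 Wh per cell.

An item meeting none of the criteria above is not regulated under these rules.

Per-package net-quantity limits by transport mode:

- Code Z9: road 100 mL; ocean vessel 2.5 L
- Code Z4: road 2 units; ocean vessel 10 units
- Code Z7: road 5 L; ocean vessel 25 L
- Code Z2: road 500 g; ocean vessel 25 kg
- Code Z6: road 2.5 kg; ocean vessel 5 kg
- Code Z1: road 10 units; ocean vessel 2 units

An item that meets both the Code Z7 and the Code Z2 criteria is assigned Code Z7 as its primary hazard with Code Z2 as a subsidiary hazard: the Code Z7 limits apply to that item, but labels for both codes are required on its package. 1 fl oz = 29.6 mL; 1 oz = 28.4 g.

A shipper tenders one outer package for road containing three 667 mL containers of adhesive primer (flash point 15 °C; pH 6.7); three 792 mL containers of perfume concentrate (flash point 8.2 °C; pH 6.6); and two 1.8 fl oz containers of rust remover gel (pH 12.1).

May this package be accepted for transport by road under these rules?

No

Flash point 15 °C meets the Code Z7 criterion (Flammable Liquid), so the adhesive primer is Code Z7.
The perfume concentrate has flash point 8.2 °C, which is < 27 °C, so it is Code Z7 (Flammable Liquid).
The rust remover gel has pH 12.1, which is ≥ 11.5, so it is Code Z9 (Corrosive).
Code Z7 net quantity: (three 667 mL containers = 2.001 L) + (three 792 mL containers = 2.376 L) = 4.377 L.
4.377 L is within the road limit of 5 L for Code Z7.
Code Z9 quantity: two 1.8 fl oz containers = 106.56 mL.
106.56 mL > 100 mL (road limit, Code Z9) — over the limit.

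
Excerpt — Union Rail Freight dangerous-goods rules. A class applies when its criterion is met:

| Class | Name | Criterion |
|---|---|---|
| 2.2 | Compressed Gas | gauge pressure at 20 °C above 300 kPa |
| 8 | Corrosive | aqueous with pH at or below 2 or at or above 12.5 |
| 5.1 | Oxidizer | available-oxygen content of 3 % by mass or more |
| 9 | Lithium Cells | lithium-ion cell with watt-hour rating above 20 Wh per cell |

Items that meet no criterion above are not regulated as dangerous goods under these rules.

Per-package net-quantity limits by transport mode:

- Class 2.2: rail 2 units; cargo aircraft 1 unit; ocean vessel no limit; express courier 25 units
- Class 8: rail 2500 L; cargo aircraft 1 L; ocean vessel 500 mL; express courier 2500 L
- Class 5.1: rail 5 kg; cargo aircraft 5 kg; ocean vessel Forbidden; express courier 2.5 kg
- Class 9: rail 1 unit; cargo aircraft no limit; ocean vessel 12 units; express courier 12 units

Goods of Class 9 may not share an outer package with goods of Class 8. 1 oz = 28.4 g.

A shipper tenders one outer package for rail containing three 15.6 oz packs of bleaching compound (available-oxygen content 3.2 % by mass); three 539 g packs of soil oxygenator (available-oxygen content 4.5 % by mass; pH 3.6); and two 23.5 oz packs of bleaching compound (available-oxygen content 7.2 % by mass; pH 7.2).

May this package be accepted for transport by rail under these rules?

The bleaching compound has available-oxygen content 3.2 % by mass, which is ≥ 3 % by mass, so it is Class 5.1 (Oxidizer).
The soil oxygenator has available-oxygen content 4.5 % by mass, which is ≥ 3 % by mass, so it is Class 5.1 (Oxidizer).
Available-oxygen content 7.2 % by mass meets the Class 5.1 criterion (Oxidizer), so the bleaching compound is Class 5.1.
Class 5.1 net quantity: (three 15.6 oz packs = 1329.12 g) + (three 539 g packs = 1.617 kg) + (two 23.5 oz packs = 1334.8 g) = 4280.92 g.
That is within the Class 5.1 rail limit of 5 kg.

Yes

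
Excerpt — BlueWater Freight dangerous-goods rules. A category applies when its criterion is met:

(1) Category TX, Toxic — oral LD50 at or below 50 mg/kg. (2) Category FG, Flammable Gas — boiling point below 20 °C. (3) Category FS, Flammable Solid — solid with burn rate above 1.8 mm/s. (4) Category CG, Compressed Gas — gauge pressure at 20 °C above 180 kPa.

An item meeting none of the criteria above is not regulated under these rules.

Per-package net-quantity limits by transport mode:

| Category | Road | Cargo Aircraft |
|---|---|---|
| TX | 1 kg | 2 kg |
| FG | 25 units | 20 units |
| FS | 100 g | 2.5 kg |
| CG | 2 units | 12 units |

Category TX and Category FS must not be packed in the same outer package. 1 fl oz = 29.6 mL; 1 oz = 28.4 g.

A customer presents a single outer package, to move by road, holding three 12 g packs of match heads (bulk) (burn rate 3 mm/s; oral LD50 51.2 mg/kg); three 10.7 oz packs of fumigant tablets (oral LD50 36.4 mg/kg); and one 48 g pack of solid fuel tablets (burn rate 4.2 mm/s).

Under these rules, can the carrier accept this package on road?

No

Match heads (bulk): burn rate 3 mm/s > 1.8 mm/s → Category FS (Flammable Solid).
Oral LD50 36.4 mg/kg meets the Category TX criterion (Toxic), so the fumigant tablets are Category TX.
With burn rate 4.2 mm/s (> 1.8 mm/s), the solid fuel tablets fall in Category FS.
Category TX quantity: three 10.7 oz packs = 911.64 g.
911.64 g is within the road limit of 1 kg for Category TX.
Total Category FS: (three 12 g packs = 36 g) + 48 g = 84 g.
84 g is within the road limit of 100 g for Category FS.
Category TX and Category FS may not share an outer package.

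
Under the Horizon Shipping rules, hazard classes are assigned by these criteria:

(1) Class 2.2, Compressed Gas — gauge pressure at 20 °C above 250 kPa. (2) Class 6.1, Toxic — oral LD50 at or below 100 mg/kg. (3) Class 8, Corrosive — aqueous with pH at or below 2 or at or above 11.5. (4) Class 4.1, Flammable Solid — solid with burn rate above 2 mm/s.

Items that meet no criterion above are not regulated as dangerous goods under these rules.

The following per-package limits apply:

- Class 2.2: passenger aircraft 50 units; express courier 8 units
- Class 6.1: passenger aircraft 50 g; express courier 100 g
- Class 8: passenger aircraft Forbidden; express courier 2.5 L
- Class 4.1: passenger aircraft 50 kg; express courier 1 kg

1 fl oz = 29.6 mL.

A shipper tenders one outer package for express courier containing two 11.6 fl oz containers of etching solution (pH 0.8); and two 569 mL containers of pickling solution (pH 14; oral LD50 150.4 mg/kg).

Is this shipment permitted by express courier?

With pH 0.8 (≤ 2), the etching solution falls in Class 8.
Pickling solution: pH 14 ≥ 11.5 → Class 8 (Corrosive).
Class 8 net quantity: (two 11.6 fl oz containers = 686.72 mL) + (two 569 mL containers = 1.138 L) = 1824.72 mL.
1824.72 mL ≤ 2.5 L (express courier limit, Class 8) — within limit.

Yes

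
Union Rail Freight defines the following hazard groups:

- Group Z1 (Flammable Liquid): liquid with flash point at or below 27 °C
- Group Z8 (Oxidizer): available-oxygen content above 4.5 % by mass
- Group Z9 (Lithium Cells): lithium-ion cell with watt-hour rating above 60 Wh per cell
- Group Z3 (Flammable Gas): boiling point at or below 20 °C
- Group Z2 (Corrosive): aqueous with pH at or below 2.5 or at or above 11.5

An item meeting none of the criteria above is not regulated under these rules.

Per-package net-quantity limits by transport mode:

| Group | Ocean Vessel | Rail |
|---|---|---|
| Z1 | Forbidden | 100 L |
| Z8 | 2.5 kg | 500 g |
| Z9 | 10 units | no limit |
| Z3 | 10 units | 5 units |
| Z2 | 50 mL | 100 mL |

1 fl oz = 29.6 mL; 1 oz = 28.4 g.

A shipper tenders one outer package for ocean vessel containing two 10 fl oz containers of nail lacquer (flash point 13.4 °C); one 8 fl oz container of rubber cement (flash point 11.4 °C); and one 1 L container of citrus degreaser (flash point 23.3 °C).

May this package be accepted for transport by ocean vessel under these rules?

Nail lacquer: flash point 13.4 °C ≤ 27 °C → Group Z1 (Flammable Liquid).
Rubber cement: flash point 11.4 °C ≤ 27 °C → Group Z1 (Flammable Liquid).
With flash point 23.3 °C (≤ 27 °C), the citrus degreaser falls in Group Z1.
Group Z1 net quantity: (two 10 fl oz containers = 592 mL) + (one 8 fl oz container = 236.8 mL) + 1 L = 1828.8 mL.
By ocean vessel, Group Z1 is Forbidden regardless of quantity.

No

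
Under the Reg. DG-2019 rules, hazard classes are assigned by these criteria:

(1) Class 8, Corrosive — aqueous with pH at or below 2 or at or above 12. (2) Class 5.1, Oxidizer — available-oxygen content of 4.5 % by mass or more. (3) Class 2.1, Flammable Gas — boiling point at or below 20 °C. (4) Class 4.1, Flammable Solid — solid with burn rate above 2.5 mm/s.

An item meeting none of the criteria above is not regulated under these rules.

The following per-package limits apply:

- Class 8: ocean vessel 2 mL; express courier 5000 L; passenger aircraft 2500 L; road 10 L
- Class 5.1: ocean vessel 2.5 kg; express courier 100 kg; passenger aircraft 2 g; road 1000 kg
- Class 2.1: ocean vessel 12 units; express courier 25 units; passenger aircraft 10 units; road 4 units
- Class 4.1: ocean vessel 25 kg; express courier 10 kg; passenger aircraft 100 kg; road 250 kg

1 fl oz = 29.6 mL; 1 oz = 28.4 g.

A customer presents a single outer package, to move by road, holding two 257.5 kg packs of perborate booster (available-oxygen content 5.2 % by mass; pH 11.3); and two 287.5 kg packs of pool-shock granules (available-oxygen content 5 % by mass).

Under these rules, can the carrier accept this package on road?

With available-oxygen content 5.2 % by mass (≥ 4.5 % by mass), the perborate booster falls in Class 5.1.
The pool-shock granules have available-oxygen content 5 % by mass, which is ≥ 4.5 % by mass, so they are Class 5.1 (Oxidizer).
Total Class 5.1: (two 257.5 kg packs = 515 kg) + (two 287.5 kg packs = 575 kg) = 1090 kg.
1090 kg > 1000 kg (road limit, Class 5.1) — over the limit.

No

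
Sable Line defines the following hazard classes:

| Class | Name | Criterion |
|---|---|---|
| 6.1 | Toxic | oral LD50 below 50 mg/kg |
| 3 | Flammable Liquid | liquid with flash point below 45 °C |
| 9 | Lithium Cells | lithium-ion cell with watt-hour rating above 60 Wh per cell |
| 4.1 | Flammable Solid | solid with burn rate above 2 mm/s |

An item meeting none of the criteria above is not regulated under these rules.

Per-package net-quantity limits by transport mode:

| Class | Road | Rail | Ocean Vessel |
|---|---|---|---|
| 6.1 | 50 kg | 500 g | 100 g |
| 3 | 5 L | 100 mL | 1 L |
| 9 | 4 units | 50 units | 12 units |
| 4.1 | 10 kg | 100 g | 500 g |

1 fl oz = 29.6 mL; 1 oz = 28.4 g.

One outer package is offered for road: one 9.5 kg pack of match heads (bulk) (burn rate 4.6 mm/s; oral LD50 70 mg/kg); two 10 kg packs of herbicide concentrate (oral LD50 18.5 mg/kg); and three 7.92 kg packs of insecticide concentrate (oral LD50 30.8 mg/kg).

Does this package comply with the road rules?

Match heads (bulk): burn rate 4.6 mm/s > 2 mm/s → Class 4.1 (Flammable Solid).
Oral LD50 18.5 mg/kg meets the Class 6.1 criterion (Toxic), so the herbicide concentrate is Class 6.1.
With oral LD50 30.8 mg/kg (< 50 mg/kg), the insecticide concentrate falls in Class 6.1.
Total Class 6.1: (two 10 kg packs = 20 kg) + (three 7.92 kg packs = 23.76 kg) = 43.76 kg.
That is within the Class 6.1 road limit of 50 kg.
Class 4.1 quantity: 9.5 kg.
That is within the Class 4.1 road limit of 10 kg.
Every hazard class is within its road limit and no segregation rule is violated.

Yes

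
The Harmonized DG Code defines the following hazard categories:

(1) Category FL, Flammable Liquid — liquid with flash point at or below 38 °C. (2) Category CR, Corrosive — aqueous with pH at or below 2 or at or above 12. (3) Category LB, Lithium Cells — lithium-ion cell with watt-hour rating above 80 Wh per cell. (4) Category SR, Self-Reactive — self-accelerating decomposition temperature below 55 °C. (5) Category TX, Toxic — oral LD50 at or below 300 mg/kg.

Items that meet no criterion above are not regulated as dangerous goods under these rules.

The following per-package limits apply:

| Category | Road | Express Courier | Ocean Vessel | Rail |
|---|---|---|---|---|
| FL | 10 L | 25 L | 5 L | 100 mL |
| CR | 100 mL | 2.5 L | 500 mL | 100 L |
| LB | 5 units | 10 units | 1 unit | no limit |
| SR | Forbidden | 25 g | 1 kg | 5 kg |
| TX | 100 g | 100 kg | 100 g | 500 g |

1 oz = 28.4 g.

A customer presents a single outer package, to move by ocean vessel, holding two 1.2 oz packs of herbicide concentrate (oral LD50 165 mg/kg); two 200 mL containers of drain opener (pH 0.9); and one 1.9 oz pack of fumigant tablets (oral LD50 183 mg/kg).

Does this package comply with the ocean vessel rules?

With oral LD50 165 mg/kg (≤ 300 mg/kg), the herbicide concentrate falls in Category TX.
Drain opener: pH 0.9 ≤ 2 → Category CR (Corrosive).
The fumigant tablets have oral LD50 183 mg/kg, which is ≤ 300 mg/kg, so they are Category TX (Toxic).
Category TX net quantity: (two 1.2 oz packs = 68.16 g) + (one 1.9 oz pack = 53.96 g) = 122.12 g.
122.12 g > 100 g (ocean vessel limit, Category TX) — over the limit.
Category CR quantity: two 200 mL containers = 400 mL.
400 mL is within the ocean vessel limit of 500 mL for Category CR.

No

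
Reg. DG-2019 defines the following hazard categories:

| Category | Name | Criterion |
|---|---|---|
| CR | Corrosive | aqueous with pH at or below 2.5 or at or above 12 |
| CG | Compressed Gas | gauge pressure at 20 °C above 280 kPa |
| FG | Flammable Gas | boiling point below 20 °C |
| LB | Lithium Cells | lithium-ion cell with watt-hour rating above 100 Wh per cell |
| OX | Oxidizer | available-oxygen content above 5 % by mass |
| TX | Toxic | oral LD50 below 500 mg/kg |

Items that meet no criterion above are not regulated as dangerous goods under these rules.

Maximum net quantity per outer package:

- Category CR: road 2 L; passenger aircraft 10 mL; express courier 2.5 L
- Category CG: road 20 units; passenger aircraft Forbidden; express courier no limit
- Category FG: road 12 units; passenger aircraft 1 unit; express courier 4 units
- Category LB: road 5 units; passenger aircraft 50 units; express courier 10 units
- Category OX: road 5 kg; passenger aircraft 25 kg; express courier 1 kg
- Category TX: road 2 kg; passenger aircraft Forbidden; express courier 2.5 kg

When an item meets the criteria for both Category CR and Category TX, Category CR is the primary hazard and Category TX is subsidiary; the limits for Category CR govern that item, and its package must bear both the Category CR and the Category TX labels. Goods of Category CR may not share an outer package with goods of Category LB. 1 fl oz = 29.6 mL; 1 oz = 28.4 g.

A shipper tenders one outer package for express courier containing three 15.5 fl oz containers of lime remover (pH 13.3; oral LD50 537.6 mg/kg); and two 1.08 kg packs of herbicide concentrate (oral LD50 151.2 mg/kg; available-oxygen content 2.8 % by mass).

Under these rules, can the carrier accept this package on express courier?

pH 13.3 meets the Category CR criterion (Corrosive), so the lime remover is Category CR.
Herbicide concentrate: oral LD50 151.2 mg/kg < 500 mg/kg → Category TX (Toxic).
Category CR quantity: three 15.5 fl oz containers = 1376.4 mL.
1376.4 mL is within the express courier limit of 2.5 L for Category CR.
Category TX quantity: two 1.08 kg packs = 2.16 kg.
That is within the Category TX express courier limit of 2.5 kg.
The segregation rule (Category CR with Category LB) does not apply to Category CR with Category TX.
Every hazard category is within its express courier limit and no segregation rule is violated.

Yes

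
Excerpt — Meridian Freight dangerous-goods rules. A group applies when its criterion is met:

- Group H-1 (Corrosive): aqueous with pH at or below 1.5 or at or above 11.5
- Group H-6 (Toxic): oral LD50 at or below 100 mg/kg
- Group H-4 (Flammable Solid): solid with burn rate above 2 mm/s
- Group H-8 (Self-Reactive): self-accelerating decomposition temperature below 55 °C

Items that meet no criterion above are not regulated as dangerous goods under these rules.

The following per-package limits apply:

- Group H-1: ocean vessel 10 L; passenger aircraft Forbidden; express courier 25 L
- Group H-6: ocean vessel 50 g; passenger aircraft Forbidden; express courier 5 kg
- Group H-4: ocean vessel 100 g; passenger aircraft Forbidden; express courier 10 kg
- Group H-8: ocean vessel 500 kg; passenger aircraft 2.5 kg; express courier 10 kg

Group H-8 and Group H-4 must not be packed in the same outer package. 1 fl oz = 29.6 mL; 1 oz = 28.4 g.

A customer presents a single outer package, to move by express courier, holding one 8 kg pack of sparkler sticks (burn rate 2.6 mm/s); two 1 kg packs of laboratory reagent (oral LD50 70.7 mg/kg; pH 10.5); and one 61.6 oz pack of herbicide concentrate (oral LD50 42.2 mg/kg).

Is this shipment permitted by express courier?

Burn rate 2.6 mm/s meets the Group H-4 criterion (Flammable Solid), so the sparkler sticks are Group H-4.
The laboratory reagent has oral LD50 70.7 mg/kg, which is ≤ 100 mg/kg, so it is Group H-6 (Toxic).
The herbicide concentrate has oral LD50 42.2 mg/kg, which is ≤ 100 mg/kg, so it is Group H-6 (Toxic).
Group H-6 net quantity: (two 1 kg packs = 2 kg) + (one 61.6 oz pack = 1749.44 g) = 3749.44 g.
3749.44 g is within the express courier limit of 5 kg for Group H-6.
Group H-4 quantity: 8 kg.
8 kg ≤ 10 kg (express courier limit, Group H-4) — within limit.
The segregation rule (Group H-8 with Group H-4) does not apply to Group H-6 with Group H-4.
Every hazard group is within its express courier limit and no segregation rule is violated.

Yes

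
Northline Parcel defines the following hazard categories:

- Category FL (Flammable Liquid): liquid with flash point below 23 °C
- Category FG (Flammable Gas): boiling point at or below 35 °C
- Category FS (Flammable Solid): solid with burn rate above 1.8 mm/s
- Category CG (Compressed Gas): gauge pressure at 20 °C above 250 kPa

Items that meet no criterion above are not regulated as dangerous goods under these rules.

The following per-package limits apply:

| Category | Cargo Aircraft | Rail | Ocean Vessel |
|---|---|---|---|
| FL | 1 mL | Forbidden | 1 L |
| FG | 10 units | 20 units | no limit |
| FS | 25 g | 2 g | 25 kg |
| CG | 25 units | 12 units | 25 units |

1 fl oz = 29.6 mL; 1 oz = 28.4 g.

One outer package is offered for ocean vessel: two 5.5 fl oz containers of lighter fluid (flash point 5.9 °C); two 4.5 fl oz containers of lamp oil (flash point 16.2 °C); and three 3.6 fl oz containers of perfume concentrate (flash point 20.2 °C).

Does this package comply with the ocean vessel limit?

Yes

The lighter fluid has flash point 5.9 °C, which is < 23 °C, so it is Category FL (Flammable Liquid).
The lamp oil has flash point 16.2 °C, which is < 23 °C, so it is Category FL (Flammable Liquid).
With flash point 20.2 °C (< 23 °C), the perfume concentrate falls in Category FL.
Total Category FL: (two 5.5 fl oz containers = 325.6 mL) + (two 4.5 fl oz containers = 266.4 mL) + (three 3.6 fl oz containers = 319.68 mL) = 911.68 mL.
911.68 mL ≤ 1 L (ocean vessel limit, Category FL) — within limit.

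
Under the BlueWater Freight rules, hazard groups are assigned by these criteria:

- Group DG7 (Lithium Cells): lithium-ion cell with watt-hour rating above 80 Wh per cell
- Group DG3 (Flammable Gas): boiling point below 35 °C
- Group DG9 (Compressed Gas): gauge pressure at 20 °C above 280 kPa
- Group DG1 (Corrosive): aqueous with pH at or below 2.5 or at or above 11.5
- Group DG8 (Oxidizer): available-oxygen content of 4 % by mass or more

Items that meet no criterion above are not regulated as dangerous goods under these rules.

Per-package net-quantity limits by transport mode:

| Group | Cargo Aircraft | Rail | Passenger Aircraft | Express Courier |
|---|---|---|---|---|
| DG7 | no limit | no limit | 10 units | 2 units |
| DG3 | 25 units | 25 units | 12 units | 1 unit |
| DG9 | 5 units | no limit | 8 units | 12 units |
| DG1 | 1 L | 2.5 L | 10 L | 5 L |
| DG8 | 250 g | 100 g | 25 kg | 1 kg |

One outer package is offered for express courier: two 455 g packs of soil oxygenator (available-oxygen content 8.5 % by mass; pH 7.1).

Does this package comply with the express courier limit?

Available-oxygen content 8.5 % by mass meets the Group DG8 criterion (Oxidizer), so the soil oxygenator is Group DG8.
Group DG8 quantity: two 455 g packs = 910 g.
That is within the Group DG8 express courier limit of 1 kg.

Yes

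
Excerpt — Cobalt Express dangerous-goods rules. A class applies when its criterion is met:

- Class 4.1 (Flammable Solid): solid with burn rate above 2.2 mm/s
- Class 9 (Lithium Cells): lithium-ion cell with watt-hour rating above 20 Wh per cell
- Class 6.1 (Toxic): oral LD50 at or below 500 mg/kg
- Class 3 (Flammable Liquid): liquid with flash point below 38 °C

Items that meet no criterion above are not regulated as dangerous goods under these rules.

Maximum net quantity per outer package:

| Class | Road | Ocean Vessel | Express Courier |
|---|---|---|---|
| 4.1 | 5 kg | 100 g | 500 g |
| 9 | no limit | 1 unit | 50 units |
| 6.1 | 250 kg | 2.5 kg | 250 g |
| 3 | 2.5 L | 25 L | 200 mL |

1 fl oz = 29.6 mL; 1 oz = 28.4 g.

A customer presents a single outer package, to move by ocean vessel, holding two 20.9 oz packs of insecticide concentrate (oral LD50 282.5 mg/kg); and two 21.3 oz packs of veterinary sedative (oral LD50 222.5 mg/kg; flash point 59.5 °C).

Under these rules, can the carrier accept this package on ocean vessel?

Yes

Oral LD50 282.5 mg/kg meets the Class 6.1 criterion (Toxic), so the insecticide concentrate is Class 6.1.
Oral LD50 222.5 mg/kg meets the Class 6.1 criterion (Toxic), so the veterinary sedative is Class 6.1.
Class 6.1 net quantity: (two 20.9 oz packs = 1187.12 g) + (two 21.3 oz packs = 1209.84 g) = 2396.96 g.
2396.96 g ≤ 2.5 kg (ocean vessel limit, Class 6.1) — within limit.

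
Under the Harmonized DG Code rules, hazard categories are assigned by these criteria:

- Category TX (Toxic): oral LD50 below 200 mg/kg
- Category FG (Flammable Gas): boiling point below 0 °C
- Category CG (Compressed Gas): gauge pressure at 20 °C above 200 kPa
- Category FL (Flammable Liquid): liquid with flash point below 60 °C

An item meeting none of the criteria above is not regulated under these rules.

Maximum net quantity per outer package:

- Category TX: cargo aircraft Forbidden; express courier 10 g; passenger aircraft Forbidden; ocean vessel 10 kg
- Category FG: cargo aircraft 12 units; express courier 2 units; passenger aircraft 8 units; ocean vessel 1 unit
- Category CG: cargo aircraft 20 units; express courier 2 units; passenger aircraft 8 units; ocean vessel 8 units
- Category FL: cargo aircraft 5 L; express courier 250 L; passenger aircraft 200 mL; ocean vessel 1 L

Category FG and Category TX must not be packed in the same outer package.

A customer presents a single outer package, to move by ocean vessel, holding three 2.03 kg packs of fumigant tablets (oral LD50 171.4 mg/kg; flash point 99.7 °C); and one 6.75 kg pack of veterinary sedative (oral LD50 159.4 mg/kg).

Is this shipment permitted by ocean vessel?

Fumigant tablets: oral LD50 171.4 mg/kg < 200 mg/kg → Category TX (Toxic).
Veterinary sedative: oral LD50 159.4 mg/kg < 200 mg/kg → Category TX (Toxic).
Category TX net quantity: (three 2.03 kg packs = 6.09 kg) + 6.75 kg = 12.84 kg.
12.84 kg exceeds the ocean vessel limit of 10 kg for Category TX.

No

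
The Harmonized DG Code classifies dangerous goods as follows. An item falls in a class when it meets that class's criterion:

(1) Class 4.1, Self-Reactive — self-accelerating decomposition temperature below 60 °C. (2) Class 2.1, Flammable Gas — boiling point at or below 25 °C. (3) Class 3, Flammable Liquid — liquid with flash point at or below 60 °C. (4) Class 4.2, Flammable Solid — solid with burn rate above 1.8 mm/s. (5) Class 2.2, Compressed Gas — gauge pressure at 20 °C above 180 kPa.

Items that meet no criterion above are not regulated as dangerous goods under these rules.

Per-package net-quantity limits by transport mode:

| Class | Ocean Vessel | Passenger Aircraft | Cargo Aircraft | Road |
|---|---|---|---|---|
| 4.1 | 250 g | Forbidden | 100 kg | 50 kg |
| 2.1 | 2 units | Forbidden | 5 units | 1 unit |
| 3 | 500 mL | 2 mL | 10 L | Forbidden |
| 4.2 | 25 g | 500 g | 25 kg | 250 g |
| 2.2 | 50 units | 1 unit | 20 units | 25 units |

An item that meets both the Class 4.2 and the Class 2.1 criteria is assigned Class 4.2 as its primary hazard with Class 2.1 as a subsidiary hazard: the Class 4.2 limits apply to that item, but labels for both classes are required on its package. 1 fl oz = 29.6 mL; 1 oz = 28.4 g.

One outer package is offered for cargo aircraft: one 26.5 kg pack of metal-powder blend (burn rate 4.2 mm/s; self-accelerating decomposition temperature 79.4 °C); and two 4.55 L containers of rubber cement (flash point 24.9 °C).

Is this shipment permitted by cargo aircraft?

Metal-powder blend: burn rate 4.2 mm/s > 1.8 mm/s → Class 4.2 (Flammable Solid).
With flash point 24.9 °C (≤ 60 °C), the rubber cement falls in Class 3.
Class 4.2 quantity: 26.5 kg.
26.5 kg exceeds the cargo aircraft limit of 25 kg for Class 4.2.
Class 3 quantity: two 4.55 L containers = 9.1 L.
That is within the Class 3 cargo aircraft limit of 10 L.

No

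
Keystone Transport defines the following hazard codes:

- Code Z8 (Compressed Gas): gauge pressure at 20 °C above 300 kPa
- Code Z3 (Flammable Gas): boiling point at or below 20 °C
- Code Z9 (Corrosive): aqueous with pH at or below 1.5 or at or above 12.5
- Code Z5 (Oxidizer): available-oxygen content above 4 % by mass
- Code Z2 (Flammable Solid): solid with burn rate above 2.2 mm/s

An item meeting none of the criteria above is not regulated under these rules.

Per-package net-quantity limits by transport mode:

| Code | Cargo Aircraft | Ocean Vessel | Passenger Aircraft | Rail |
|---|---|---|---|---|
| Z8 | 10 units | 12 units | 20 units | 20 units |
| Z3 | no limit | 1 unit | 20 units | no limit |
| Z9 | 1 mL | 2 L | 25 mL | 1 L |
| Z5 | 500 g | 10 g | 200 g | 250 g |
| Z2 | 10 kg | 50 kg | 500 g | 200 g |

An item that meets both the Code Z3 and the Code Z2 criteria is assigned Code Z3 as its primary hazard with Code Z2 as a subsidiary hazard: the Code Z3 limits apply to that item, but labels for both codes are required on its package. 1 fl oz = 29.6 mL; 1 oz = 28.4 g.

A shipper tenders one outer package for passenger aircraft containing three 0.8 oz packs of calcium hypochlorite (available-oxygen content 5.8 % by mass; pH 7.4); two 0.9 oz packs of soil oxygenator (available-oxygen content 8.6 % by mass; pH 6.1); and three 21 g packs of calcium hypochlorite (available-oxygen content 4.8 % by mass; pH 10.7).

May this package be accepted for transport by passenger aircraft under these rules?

Calcium hypochlorite: available-oxygen content 5.8 % by mass > 4 % by mass → Code Z5 (Oxidizer).
Soil oxygenator: available-oxygen content 8.6 % by mass > 4 % by mass → Code Z5 (Oxidizer).
With available-oxygen content 4.8 % by mass (> 4 % by mass), the calcium hypochlorite falls in Code Z5.
Total Code Z5: (three 0.8 oz packs = 68.16 g) + (two 0.9 oz packs = 51.12 g) + (three 21 g packs = 63 g) = 182.28 g.
182.28 g ≤ 200 g (passenger aircraft limit, Code Z5) — within limit.

Yes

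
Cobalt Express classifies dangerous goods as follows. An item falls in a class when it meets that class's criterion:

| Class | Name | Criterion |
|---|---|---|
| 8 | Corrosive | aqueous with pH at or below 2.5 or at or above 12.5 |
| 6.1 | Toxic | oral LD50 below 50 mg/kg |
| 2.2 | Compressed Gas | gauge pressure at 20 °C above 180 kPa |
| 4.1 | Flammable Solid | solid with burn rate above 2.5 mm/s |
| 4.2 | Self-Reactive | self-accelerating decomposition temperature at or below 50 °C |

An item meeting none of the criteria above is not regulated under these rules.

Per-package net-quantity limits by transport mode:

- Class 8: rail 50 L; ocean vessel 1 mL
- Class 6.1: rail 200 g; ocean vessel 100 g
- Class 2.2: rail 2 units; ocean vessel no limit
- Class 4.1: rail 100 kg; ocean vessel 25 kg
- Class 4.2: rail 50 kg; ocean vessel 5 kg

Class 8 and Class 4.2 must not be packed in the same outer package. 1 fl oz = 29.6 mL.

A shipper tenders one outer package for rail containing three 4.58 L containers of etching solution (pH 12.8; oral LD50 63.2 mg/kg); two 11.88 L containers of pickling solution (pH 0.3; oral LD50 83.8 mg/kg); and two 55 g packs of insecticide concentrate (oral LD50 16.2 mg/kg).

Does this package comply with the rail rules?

Yes

With pH 12.8 (≥ 12.5), the etching solution falls in Class 8.
The pickling solution has pH 0.3, which is ≤ 2.5, so it is Class 8 (Corrosive).
Insecticide concentrate: oral LD50 16.2 mg/kg < 50 mg/kg → Class 6.1 (Toxic).
Total Class 8: (three 4.58 L containers = 13.74 L) + (two 11.88 L containers = 23.76 L) = 37.5 L.
That is within the Class 8 rail limit of 50 L.
Class 6.1 quantity: two 55 g packs = 110 g.
That is within the Class 6.1 rail limit of 200 g.
The segregation rule (Class 8 with Class 4.2) does not apply to Class 8 with Class 6.1.
Every hazard class is within its rail limit and no segregation rule is violated.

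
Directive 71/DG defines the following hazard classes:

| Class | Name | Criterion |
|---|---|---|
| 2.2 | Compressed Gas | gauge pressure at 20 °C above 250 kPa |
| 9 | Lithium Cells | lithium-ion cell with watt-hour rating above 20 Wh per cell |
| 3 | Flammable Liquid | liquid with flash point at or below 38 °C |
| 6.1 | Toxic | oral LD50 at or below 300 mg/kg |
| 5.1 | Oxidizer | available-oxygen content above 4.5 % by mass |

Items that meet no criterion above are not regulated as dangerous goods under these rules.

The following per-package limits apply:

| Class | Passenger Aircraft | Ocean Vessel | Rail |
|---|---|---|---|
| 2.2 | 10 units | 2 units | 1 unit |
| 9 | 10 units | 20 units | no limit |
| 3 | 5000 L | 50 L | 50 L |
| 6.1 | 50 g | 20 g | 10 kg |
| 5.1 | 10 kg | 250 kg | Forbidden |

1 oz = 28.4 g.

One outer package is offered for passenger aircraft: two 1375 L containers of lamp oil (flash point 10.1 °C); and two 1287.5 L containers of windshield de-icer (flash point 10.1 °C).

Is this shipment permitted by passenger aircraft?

No

The lamp oil has flash point 10.1 °C, which is ≤ 38 °C, so it is Class 3 (Flammable Liquid).
The windshield de-icer has flash point 10.1 °C, which is ≤ 38 °C, so it is Class 3 (Flammable Liquid).
Total Class 3: (two 1375 L containers = 2750 L) + (two 1287.5 L containers = 2575 L) = 5325 L.
5325 L exceeds the passenger aircraft limit of 5000 L for Class 3.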